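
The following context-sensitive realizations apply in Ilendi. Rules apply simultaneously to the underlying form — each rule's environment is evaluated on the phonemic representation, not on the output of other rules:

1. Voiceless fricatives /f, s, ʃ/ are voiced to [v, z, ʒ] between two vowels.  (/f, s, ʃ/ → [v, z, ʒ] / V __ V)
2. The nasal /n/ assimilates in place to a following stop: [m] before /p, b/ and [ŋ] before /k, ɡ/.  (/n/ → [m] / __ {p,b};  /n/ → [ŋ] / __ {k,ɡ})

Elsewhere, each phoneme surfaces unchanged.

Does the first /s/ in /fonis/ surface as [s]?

/s/ — word-final; rule 1 does not apply here → [s].
The actual realization is [s], which matches [s].

Yes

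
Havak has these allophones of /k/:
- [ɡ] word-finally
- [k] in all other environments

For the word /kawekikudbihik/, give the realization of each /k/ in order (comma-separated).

Occurrence 1 (position 1): no conditioning environment matches → elsewhere allophone [k].
Occurrence 2 (position 5): no conditioning environment matches → elsewhere allophone [k].
Occurrence 3 (position 7): no conditioning environment matches → elsewhere allophone [k].
Occurrence 4 (position 14): word-finally → [ɡ].

[k], [k], [k], [ɡ]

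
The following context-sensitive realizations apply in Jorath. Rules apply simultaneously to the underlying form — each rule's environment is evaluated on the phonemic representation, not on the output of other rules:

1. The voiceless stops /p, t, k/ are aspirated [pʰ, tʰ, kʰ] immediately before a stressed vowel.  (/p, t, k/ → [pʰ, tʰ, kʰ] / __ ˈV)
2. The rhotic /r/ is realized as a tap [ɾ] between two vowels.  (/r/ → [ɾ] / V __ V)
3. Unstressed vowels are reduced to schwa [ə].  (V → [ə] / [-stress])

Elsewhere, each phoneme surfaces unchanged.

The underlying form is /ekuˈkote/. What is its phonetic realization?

[əkəˈkʰotə]

/e/ (word-initial): in an unstressed syllable, so rule 3 applies → [ə].
/k/ (between /e/ and /u/) is in the target of rule 1 but the environment (immediately before a stressed vowel) is not met → [k].
/u/ (between /k/ and /k/) occurs in an unstressed syllable → [ə] by rule 3.
/k/ — between /u/ and /o/, immediately before a stressed vowel — surfaces as [kʰ] (rule 1).
/o/ (between /k/ and /t/): rule 3 targets it, but not in an unstressed syllable → unchanged [o].
/t/ (between /o/ and /e/): rule 1 targets it, but not immediately before a stressed vowel → unchanged [t].
/e/ (word-final): in an unstressed syllable, so rule 3 applies → [ə].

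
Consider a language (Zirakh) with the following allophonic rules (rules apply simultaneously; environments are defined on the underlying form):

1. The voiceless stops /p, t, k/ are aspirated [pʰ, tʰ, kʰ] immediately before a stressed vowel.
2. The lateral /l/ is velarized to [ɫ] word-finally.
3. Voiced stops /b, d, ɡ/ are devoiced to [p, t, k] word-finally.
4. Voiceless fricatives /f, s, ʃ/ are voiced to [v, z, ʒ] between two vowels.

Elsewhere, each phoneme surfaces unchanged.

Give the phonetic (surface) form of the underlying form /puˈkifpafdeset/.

[puˈkʰifpafdezet]

/p/ — word-initial; rule 1 does not apply here → [p].
/u/ — not in any rule's target class → [u].
/k/ (between /u/ and /i/): immediately before a stressed vowel, so rule 1 applies → [kʰ].
/i/ (between /k/ and /f/): no rule targets it → [i].
/f/ — between /i/ and /p/; rule 4 does not apply here → [f].
/p/ — between /f/ and /a/; rule 1 does not apply here → [p].
/a/ (between /p/ and /f/) is unaffected → [a].
/f/ — between /a/ and /d/; rule 4 does not apply here → [f].
/d/ — between /f/ and /e/; rule 3 does not apply here → [d].
/e/ (between /d/ and /s/) is unaffected → [e].
/s/ (between /e/ and /e/): between two vowels, so rule 4 applies → [z].
/e/ (between /s/ and /t/): no rule targets it → [e].
/t/ (word-final) fails the environment for rule 1, so it stays [t].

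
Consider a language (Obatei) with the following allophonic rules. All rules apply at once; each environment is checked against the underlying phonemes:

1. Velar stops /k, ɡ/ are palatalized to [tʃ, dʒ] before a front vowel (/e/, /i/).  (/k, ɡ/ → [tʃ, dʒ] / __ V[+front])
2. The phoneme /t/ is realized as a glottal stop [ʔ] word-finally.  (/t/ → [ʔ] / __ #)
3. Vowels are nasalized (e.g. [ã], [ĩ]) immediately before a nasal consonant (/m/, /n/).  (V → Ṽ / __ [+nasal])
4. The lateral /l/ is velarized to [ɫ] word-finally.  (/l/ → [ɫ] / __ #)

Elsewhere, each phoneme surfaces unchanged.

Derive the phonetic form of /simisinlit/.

/i/ — between /s/ and /m/, before a nasal consonant — surfaces as [ĩ] (rule 3).
/i/ (between /m/ and /s/) is in the target of rule 3 but the environment (before a nasal consonant) is not met → [i].
/i/ — between /s/ and /n/, before a nasal consonant — surfaces as [ĩ] (rule 3).
/l/ — between /n/ and /i/; rule 4 does not apply here → [l].
/i/ (between /l/ and /t/) fails the environment for rule 3, so it stays [i].
/t/ (word-final) occurs word-finally → [ʔ] by rule 2.

[sĩmisĩnliʔ]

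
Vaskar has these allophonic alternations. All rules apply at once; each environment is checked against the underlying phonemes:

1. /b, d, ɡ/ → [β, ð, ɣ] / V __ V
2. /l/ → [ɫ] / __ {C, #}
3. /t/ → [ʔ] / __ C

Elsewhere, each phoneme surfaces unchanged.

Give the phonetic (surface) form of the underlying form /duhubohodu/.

[duhuβohoðu]

/d/ (word-initial) is in the target of rule 1 but the environment (between two vowels) is not met → [d].
/u/ (between /d/ and /h/): no rule targets it → [u].
/h/ stays [h].
/u/ — not in any rule's target class → [u].
/b/ (between /u/ and /o/) occurs between two vowels → [β] by rule 1.
/o/ stays [o].
/h/ — not in any rule's target class → [h].
/o/ — not in any rule's target class → [o].
/d/ (between /o/ and /u/): between two vowels, so rule 1 applies → [ð].
/u/ — not in any rule's target class → [u].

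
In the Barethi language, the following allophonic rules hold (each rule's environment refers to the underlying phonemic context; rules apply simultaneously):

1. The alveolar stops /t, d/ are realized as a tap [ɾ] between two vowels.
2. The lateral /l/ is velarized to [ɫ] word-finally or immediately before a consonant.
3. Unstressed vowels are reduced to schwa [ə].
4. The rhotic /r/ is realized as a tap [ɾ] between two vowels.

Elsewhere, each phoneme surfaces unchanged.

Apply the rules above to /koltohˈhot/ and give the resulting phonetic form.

[kəɫtəhˈhot]

/k/ stays [k].
/o/ (between /k/ and /l/): in an unstressed syllable, so rule 3 applies → [ə].
/l/ meets the environment for rule 2 (word-finally or immediately before a consonant) → [ɫ].
/t/ (between /l/ and /o/) fails the environment for rule 1, so it stays [t].
/o/ (between /t/ and /h/) occurs in an unstressed syllable → [ə] by rule 3.
/h/ stays [h].
/h/ (between /h/ and /o/) is unaffected → [h].
/o/ (between /h/ and /t/) fails the environment for rule 3, so it stays [o].
/t/ (word-final) is in the target of rule 1 but the environment (between two vowels) is not met → [t].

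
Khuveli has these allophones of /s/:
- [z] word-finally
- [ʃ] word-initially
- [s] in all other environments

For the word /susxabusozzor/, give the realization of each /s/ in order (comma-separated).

Occurrence 1 (position 1): word-initially → [ʃ].
Occurrence 2 (position 3): no conditioning environment matches → elsewhere allophone [s].
Occurrence 3 (position 8): no conditioning environment matches → elsewhere allophone [s].

[ʃ], [s], [s]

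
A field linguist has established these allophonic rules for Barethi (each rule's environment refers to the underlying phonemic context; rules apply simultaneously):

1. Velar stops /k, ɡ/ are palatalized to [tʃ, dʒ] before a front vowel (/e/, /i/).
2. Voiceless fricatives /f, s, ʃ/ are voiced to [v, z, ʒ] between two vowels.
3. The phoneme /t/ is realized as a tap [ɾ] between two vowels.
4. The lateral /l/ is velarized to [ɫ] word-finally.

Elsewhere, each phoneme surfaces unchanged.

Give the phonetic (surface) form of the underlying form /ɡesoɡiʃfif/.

/ɡ/ — word-initial, before a front vowel — surfaces as [dʒ] (rule 1).
/s/ — between /e/ and /o/, between two vowels — surfaces as [z] (rule 2).
/ɡ/ meets the environment for rule 1 (before a front vowel) → [dʒ].
/ʃ/ — between /i/ and /f/; rule 2 does not apply here → [ʃ].
/f/ (between /ʃ/ and /i/) is in the target of rule 2 but the environment (between two vowels) is not met → [f].
/f/ (word-final): rule 2 targets it, but not between two vowels → unchanged [f].

[dʒezodʒiʃfif]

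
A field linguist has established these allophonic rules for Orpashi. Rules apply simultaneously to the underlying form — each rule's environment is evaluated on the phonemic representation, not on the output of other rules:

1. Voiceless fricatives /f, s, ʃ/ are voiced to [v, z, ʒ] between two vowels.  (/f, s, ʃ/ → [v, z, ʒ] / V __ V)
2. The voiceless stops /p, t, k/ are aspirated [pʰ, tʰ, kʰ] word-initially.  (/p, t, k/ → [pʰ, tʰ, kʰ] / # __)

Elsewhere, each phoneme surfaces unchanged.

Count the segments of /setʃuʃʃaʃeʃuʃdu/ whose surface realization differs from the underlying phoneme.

2

Segments that undergo a rule: /ʃ/ → [ʒ] (rule 1); /ʃ/ → [ʒ] (rule 1).
All other segments surface unchanged.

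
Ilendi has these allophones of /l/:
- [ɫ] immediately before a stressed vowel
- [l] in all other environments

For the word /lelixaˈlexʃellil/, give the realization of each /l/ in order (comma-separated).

Occurrence 1 (position 1): no conditioning environment matches → elsewhere allophone [l].
Occurrence 2 (position 3): no conditioning environment matches → elsewhere allophone [l].
Occurrence 3 (position 7): immediately before a stressed vowel → [ɫ].
Occurrence 4 (position 12): no conditioning environment matches → elsewhere allophone [l].
Occurrence 5 (position 13): no conditioning environment matches → elsewhere allophone [l].
Occurrence 6 (position 15): no conditioning environment matches → elsewhere allophone [l].

[l], [l], [ɫ], [l], [l], [l]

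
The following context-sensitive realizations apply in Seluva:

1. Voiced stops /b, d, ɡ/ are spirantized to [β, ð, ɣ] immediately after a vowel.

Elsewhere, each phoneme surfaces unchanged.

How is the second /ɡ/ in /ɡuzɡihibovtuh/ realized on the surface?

[ɡ]

/ɡ/ (between /z/ and /i/) fails the environment for rule 1, so it stays [ɡ].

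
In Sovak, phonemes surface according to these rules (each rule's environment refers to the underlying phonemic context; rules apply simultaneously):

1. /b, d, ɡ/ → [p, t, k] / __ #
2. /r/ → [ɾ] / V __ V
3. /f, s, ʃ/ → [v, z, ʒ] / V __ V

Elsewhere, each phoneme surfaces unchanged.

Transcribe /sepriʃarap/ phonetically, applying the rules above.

[sepriʒaɾap]

/s/ (word-initial) is in the target of rule 3 but the environment (between two vowels) is not met → [s].
/e/ (between /s/ and /p/): no rule targets it → [e].
/p/ stays [p].
/r/ — between /p/ and /i/; rule 2 does not apply here → [r].
/i/ (between /r/ and /ʃ/) is unaffected → [i].
/ʃ/ (between /i/ and /a/): between two vowels, so rule 3 applies → [ʒ].
/a/ (between /ʃ/ and /r/) is unaffected → [a].
Rule 2 applies to /r/ (between /a/ and /a/: between two vowels) → [ɾ].
/a/ stays [a].
/p/ stays [p].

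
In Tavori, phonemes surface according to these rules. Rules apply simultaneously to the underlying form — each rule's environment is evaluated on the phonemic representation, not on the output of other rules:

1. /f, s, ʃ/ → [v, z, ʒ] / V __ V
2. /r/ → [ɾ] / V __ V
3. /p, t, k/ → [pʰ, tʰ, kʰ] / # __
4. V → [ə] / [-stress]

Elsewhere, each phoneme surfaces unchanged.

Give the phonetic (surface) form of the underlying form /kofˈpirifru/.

[kʰəfˈpiɾəfrə]

/k/ (word-initial): word-initially, so rule 3 applies → [kʰ].
/o/ (between /k/ and /f/): in an unstressed syllable, so rule 4 applies → [ə].
/f/ (between /o/ and /p/) is in the target of rule 1 but the environment (between two vowels) is not met → [f].
/p/ (between /f/ and /i/) is in the target of rule 3 but the environment (word-initially) is not met → [p].
/i/ — between /p/ and /r/; rule 4 does not apply here → [i].
/r/ — between /i/ and /i/, between two vowels — surfaces as [ɾ] (rule 2).
/i/ (between /r/ and /f/): in an unstressed syllable, so rule 4 applies → [ə].
/f/ — between /i/ and /r/; rule 1 does not apply here → [f].
/r/ — between /f/ and /u/; rule 2 does not apply here → [r].
/u/ (word-final): in an unstressed syllable, so rule 4 applies → [ə].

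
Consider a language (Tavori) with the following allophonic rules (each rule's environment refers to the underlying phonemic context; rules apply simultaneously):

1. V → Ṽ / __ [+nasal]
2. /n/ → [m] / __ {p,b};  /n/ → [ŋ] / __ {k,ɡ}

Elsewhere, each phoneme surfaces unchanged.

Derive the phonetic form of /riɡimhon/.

/r/ — not in any rule's target class → [r].
/i/ (between /r/ and /ɡ/): rule 1 targets it, but not before a nasal consonant → unchanged [i].
/ɡ/ (between /i/ and /i/): no rule targets it → [ɡ].
/i/ — between /ɡ/ and /m/, before a nasal consonant — surfaces as [ĩ] (rule 1).
/m/ stays [m].
/h/ (between /m/ and /o/): no rule targets it → [h].
/o/ — between /h/ and /n/, before a nasal consonant — surfaces as [õ] (rule 1).
/n/ (word-final) is in the target of rule 2 but the environment (before a labial or velar stop) is not met → [n].

[riɡĩmhõn]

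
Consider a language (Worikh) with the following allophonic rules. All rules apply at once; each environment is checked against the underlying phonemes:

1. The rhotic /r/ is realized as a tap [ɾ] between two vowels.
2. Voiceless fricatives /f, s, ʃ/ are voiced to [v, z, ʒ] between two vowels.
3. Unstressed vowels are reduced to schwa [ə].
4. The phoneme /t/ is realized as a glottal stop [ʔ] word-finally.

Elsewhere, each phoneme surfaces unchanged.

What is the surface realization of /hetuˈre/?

[hətəˈɾe]

/h/ (word-initial): no rule targets it → [h].
/e/ meets the environment for rule 3 (in an unstressed syllable) → [ə].
/t/ (between /e/ and /u/) fails the environment for rule 4, so it stays [t].
/u/ meets the environment for rule 3 (in an unstressed syllable) → [ə].
/r/ (between /u/ and /e/) occurs between two vowels → [ɾ] by rule 1.
/e/ — word-final; rule 3 does not apply here → [e].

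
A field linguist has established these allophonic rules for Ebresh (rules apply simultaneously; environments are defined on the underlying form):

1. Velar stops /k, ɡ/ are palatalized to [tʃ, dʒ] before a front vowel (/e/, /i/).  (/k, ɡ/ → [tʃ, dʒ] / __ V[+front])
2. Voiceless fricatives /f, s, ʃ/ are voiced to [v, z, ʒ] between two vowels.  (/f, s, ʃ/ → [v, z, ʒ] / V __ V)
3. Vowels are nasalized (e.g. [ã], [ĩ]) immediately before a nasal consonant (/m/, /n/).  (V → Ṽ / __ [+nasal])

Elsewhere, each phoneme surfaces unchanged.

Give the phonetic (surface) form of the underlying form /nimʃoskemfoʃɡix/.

[nĩmʃostʃẽmfoʃdʒix]

/n/ stays [n].
/i/ (between /n/ and /m/) occurs before a nasal consonant → [ĩ] by rule 3.
/m/ (between /i/ and /ʃ/) is unaffected → [m].
/ʃ/ — between /m/ and /o/; rule 2 does not apply here → [ʃ].
/o/ (between /ʃ/ and /s/): rule 3 targets it, but not before a nasal consonant → unchanged [o].
/s/ (between /o/ and /k/) is in the target of rule 2 but the environment (between two vowels) is not met → [s].
Rule 1 applies to /k/ (between /s/ and /e/: before a front vowel) → [tʃ].
/e/ (between /k/ and /m/) occurs before a nasal consonant → [ẽ] by rule 3.
/m/ — not in any rule's target class → [m].
/f/ — between /m/ and /o/; rule 2 does not apply here → [f].
/o/ — between /f/ and /ʃ/; rule 3 does not apply here → [o].
/ʃ/ (between /o/ and /ɡ/) fails the environment for rule 2, so it stays [ʃ].
/ɡ/ meets the environment for rule 1 (before a front vowel) → [dʒ].
/i/ (between /ɡ/ and /x/): rule 3 targets it, but not before a nasal consonant → unchanged [i].
/x/ (word-final): no rule targets it → [x].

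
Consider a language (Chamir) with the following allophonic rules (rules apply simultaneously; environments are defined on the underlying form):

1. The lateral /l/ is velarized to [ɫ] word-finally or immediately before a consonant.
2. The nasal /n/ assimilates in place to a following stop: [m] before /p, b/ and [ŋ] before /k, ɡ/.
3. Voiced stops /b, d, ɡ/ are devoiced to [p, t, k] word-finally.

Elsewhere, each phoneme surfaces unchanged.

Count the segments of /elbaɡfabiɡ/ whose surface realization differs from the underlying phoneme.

2

Segments that undergo a rule: /l/ → [ɫ] (rule 1); /ɡ/ → [k] (rule 3).
All other segments surface unchanged.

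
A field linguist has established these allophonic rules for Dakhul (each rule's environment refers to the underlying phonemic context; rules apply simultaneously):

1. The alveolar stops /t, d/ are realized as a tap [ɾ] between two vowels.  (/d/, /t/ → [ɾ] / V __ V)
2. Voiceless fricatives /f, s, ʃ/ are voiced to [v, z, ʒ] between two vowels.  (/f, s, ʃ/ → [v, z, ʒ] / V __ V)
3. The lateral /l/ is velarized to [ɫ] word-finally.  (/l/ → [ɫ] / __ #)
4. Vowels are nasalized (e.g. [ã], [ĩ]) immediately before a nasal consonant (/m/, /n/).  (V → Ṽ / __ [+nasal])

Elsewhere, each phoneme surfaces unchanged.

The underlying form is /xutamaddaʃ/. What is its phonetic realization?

/x/ (word-initial): no rule targets it → [x].
/u/ (between /x/ and /t/): rule 4 targets it, but not before a nasal consonant → unchanged [u].
/t/ — between /u/ and /a/, between two vowels — surfaces as [ɾ] (rule 1).
/a/ (between /t/ and /m/) occurs before a nasal consonant → [ã] by rule 4.
/m/ (between /a/ and /a/): no rule targets it → [m].
/a/ — between /m/ and /d/; rule 4 does not apply here → [a].
/d/ (between /a/ and /d/) fails the environment for rule 1, so it stays [d].
/d/ (between /d/ and /a/): rule 1 targets it, but not between two vowels → unchanged [d].
/a/ (between /d/ and /ʃ/) is in the target of rule 4 but the environment (before a nasal consonant) is not met → [a].
/ʃ/ (word-final) is in the target of rule 2 but the environment (between two vowels) is not met → [ʃ].

[xuɾãmaddaʃ]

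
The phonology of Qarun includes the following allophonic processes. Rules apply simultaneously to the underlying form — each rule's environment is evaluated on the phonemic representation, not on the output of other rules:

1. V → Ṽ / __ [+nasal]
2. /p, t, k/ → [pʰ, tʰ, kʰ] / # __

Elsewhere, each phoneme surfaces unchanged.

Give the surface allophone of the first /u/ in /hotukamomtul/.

/u/ (between /t/ and /k/) fails the environment for rule 1, so it stays [u].

[u]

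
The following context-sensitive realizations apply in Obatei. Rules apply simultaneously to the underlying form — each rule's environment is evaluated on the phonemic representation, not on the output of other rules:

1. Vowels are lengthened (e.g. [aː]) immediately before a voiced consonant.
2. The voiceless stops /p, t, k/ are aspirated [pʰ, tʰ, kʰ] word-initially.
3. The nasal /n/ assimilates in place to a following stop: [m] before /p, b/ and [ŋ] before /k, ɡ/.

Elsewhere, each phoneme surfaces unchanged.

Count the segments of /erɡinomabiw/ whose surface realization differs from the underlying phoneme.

5

Segments that undergo a rule: /e/ → [eː] (rule 1); /i/ → [iː] (rule 1); /o/ → [oː] (rule 1); /a/ → [aː] (rule 1); /i/ → [iː] (rule 1).
All other segments surface unchanged.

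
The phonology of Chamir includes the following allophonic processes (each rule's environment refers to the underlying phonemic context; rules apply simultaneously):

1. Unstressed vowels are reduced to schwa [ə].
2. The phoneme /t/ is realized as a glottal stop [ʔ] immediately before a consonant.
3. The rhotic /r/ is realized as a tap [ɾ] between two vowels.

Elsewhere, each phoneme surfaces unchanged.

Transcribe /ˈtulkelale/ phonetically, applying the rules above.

[ˈtulkələlə]

/t/ (word-initial): rule 2 targets it, but not immediately before a consonant → unchanged [t].
/u/ — between /t/ and /l/; rule 1 does not apply here → [u].
/l/ (between /u/ and /k/) is unaffected → [l].
/k/ — not in any rule's target class → [k].
/e/ meets the environment for rule 1 (in an unstressed syllable) → [ə].
/l/ (between /e/ and /a/) is unaffected → [l].
/a/ (between /l/ and /l/) occurs in an unstressed syllable → [ə] by rule 1.
/l/ (between /a/ and /e/) is unaffected → [l].
/e/ (word-final) occurs in an unstressed syllable → [ə] by rule 1.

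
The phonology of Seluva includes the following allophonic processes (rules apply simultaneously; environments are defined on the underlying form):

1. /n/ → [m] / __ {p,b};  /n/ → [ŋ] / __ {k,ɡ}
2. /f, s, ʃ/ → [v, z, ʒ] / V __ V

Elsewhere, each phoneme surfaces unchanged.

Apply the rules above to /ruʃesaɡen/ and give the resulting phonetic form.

/ʃ/ (between /u/ and /e/) occurs between two vowels → [ʒ] by rule 2.
/s/ (between /e/ and /a/) occurs between two vowels → [z] by rule 2.
/n/ — word-final; rule 1 does not apply here → [n].

[ruʒezaɡen]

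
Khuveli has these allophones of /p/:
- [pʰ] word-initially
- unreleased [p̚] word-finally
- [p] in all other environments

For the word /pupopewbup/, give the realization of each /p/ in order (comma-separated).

[pʰ], [p], [p], [p̚]

Occurrence 1 (position 1): word-initially → [pʰ].
Occurrence 2 (position 3): no conditioning environment matches → elsewhere allophone [p].
Occurrence 3 (position 5): no conditioning environment matches → elsewhere allophone [p].
Occurrence 4 (position 10): word-finally → [p̚].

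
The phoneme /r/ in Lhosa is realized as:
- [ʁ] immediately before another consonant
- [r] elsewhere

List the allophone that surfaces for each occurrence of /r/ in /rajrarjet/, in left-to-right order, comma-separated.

[r], [r], [ʁ]

Occurrence 1 (position 1): no conditioning environment matches → elsewhere allophone [r].
Occurrence 2 (position 4): no conditioning environment matches → elsewhere allophone [r].
Occurrence 3 (position 6): immediately before another consonant → [ʁ].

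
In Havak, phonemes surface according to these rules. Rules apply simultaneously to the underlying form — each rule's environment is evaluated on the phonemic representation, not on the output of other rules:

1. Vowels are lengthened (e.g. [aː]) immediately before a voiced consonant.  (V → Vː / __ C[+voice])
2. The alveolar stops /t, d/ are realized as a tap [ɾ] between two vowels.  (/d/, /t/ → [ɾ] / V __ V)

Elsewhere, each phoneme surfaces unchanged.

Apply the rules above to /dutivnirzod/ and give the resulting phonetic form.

[duɾiːvniːrzoːd]

/d/ (word-initial): rule 2 targets it, but not between two vowels → unchanged [d].
/u/ (between /d/ and /t/) is in the target of rule 1 but the environment (before a voiced consonant) is not met → [u].
/t/ meets the environment for rule 2 (between two vowels) → [ɾ].
/i/ (between /t/ and /v/): before a voiced consonant, so rule 1 applies → [iː].
/v/ stays [v].
/n/ stays [n].
Rule 1 applies to /i/ (between /n/ and /r/: before a voiced consonant) → [iː].
/r/ (between /i/ and /z/) is unaffected → [r].
/z/ (between /r/ and /o/): no rule targets it → [z].
Rule 1 applies to /o/ (between /z/ and /d/: before a voiced consonant) → [oː].
/d/ (word-final) fails the environment for rule 2, so it stays [d].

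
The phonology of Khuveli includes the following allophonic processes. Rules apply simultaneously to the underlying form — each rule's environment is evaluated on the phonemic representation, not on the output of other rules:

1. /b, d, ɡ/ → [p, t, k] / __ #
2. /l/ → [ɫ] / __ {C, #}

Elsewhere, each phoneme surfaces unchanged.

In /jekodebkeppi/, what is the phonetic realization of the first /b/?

[b]

/b/ (between /e/ and /k/): rule 1 targets it, but not word-finally → unchanged [b].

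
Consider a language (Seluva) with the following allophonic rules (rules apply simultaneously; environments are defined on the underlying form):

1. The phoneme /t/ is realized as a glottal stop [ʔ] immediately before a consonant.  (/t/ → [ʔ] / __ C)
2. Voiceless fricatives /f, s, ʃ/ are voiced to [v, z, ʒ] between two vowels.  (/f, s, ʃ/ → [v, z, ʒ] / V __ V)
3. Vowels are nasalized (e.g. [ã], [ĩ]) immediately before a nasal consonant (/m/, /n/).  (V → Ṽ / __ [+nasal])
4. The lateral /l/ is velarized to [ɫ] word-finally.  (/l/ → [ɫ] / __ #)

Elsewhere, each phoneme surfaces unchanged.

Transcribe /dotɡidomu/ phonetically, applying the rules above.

[doʔɡidõmu]

/d/ (word-initial) is unaffected → [d].
/o/ (between /d/ and /t/) fails the environment for rule 3, so it stays [o].
/t/ — between /o/ and /ɡ/, immediately before a consonant — surfaces as [ʔ] (rule 1).
/ɡ/ — not in any rule's target class → [ɡ].
/i/ (between /ɡ/ and /d/) fails the environment for rule 3, so it stays [i].
/d/ (between /i/ and /o/): no rule targets it → [d].
/o/ (between /d/ and /m/): before a nasal consonant, so rule 3 applies → [õ].
/m/ — not in any rule's target class → [m].
/u/ (word-final) fails the environment for rule 3, so it stays [u].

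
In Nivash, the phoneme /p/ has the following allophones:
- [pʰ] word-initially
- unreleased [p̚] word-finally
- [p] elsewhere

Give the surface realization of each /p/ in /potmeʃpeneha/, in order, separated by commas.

Occurrence 1 (position 1): word-initially → [pʰ].
Occurrence 2 (position 7): no conditioning environment matches → elsewhere allophone [p].

[pʰ], [p]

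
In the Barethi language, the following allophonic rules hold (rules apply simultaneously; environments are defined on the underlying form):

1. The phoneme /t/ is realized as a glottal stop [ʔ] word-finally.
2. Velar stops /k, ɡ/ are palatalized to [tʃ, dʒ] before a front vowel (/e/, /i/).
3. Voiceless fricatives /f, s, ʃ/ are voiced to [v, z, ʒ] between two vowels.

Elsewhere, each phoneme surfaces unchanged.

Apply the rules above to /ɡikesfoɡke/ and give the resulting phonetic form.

/ɡ/ — word-initial, before a front vowel — surfaces as [dʒ] (rule 2).
Rule 2 applies to /k/ (between /i/ and /e/: before a front vowel) → [tʃ].
/s/ — between /e/ and /f/; rule 3 does not apply here → [s].
/f/ (between /s/ and /o/) is in the target of rule 3 but the environment (between two vowels) is not met → [f].
/ɡ/ (between /o/ and /k/) is in the target of rule 2 but the environment (before a front vowel) is not met → [ɡ].
Rule 2 applies to /k/ (between /ɡ/ and /e/: before a front vowel) → [tʃ].

[dʒitʃesfoɡtʃe]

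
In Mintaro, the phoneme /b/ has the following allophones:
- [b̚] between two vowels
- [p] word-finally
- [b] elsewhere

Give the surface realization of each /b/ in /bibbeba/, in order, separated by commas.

Occurrence 1 (position 1): no conditioning environment matches → elsewhere allophone [b].
Occurrence 2 (position 3): no conditioning environment matches → elsewhere allophone [b].
Occurrence 3 (position 4): no conditioning environment matches → elsewhere allophone [b].
Occurrence 4 (position 6): between two vowels → [b̚].

[b], [b], [b], [b̚]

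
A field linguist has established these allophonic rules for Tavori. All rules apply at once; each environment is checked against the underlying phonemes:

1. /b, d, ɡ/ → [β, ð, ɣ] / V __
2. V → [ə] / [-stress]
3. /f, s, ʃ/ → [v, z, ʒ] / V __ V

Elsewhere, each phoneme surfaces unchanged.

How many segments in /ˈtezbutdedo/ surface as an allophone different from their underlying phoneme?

Segments that undergo a rule: /u/ → [ə] (rule 2); /e/ → [ə] (rule 2); /d/ → [ð] (rule 1); /o/ → [ə] (rule 2).
All other segments surface unchanged.

4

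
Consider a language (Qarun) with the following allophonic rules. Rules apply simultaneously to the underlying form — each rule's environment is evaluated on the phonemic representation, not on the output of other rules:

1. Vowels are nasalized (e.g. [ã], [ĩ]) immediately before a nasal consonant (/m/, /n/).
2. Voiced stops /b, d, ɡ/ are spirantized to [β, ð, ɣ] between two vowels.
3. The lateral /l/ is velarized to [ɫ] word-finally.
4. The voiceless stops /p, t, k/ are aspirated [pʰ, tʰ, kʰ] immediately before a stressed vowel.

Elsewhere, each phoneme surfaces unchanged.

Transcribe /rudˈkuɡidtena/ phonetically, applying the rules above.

/r/ stays [r].
/u/ (between /r/ and /d/): rule 1 targets it, but not before a nasal consonant → unchanged [u].
/d/ — between /u/ and /k/; rule 2 does not apply here → [d].
Rule 4 applies to /k/ (between /d/ and /u/: immediately before a stressed vowel) → [kʰ].
/u/ (between /k/ and /ɡ/): rule 1 targets it, but not before a nasal consonant → unchanged [u].
/ɡ/ (between /u/ and /i/) occurs between two vowels → [ɣ] by rule 2.
/i/ (between /ɡ/ and /d/): rule 1 targets it, but not before a nasal consonant → unchanged [i].
/d/ (between /i/ and /t/) is in the target of rule 2 but the environment (between two vowels) is not met → [d].
/t/ (between /d/ and /e/): rule 4 targets it, but not immediately before a stressed vowel → unchanged [t].
/e/ (between /t/ and /n/) occurs before a nasal consonant → [ẽ] by rule 1.
/n/ (between /e/ and /a/) is unaffected → [n].
/a/ (word-final): rule 1 targets it, but not before a nasal consonant → unchanged [a].

[rudˈkʰuɣidtẽna]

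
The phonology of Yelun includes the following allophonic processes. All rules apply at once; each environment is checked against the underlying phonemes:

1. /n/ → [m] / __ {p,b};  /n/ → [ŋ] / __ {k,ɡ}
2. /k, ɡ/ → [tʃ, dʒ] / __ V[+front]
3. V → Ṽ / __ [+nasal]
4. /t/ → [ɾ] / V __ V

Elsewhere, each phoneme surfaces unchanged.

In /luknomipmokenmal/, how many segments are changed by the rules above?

Segments that undergo a rule: /o/ → [õ] (rule 3); /k/ → [tʃ] (rule 2); /e/ → [ẽ] (rule 3).
All other segments surface unchanged.

3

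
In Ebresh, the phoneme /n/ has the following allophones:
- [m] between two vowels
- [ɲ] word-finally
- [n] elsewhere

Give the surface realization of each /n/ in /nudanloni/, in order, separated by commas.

Occurrence 1 (position 1): no conditioning environment matches → elsewhere allophone [n].
Occurrence 2 (position 5): no conditioning environment matches → elsewhere allophone [n].
Occurrence 3 (position 8): between two vowels → [m].

[n], [n], [m]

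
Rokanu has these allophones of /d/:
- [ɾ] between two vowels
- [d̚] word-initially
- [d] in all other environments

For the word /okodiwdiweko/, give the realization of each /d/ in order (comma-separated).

[ɾ], [d]

Occurrence 1 (position 4): between two vowels → [ɾ].
Occurrence 2 (position 7): no conditioning environment matches → elsewhere allophone [d].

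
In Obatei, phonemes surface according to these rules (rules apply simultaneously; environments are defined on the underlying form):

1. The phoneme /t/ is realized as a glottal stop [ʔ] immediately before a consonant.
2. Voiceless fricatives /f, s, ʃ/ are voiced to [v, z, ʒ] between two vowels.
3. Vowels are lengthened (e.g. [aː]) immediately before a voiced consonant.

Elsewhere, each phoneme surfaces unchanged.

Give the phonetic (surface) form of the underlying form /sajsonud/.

/s/ (word-initial): rule 2 targets it, but not between two vowels → unchanged [s].
Rule 3 applies to /a/ (between /s/ and /j/: before a voiced consonant) → [aː].
/j/ stays [j].
/s/ (between /j/ and /o/) is in the target of rule 2 but the environment (between two vowels) is not met → [s].
/o/ (between /s/ and /n/): before a voiced consonant, so rule 3 applies → [oː].
/n/ (between /o/ and /u/): no rule targets it → [n].
/u/ meets the environment for rule 3 (before a voiced consonant) → [uː].
/d/ — not in any rule's target class → [d].

[saːjsoːnuːd]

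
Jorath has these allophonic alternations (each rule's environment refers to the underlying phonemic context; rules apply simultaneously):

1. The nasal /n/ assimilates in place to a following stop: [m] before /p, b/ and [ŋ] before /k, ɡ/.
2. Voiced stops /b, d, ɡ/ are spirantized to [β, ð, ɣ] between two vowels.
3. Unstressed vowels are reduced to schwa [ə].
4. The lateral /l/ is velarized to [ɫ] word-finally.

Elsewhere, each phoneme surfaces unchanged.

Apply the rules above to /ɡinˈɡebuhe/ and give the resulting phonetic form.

[ɡəŋˈɡeβəhə]

/ɡ/ — word-initial; rule 2 does not apply here → [ɡ].
/i/ — between /ɡ/ and /n/, in an unstressed syllable — surfaces as [ə] (rule 3).
/n/ (between /i/ and /ɡ/): before a labial or velar stop, so rule 1 applies → [ŋ].
/ɡ/ (between /n/ and /e/) is in the target of rule 2 but the environment (between two vowels) is not met → [ɡ].
/e/ (between /ɡ/ and /b/) fails the environment for rule 3, so it stays [e].
Rule 2 applies to /b/ (between /e/ and /u/: between two vowels) → [β].
/u/ meets the environment for rule 3 (in an unstressed syllable) → [ə].
/h/ (between /u/ and /e/): no rule targets it → [h].
Rule 3 applies to /e/ (word-final: in an unstressed syllable) → [ə].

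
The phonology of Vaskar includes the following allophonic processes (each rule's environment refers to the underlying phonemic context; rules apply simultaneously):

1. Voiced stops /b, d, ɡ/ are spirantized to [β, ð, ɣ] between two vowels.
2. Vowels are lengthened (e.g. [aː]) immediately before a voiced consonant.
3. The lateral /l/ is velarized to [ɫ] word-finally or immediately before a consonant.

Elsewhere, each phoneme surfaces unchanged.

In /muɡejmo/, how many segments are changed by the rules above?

3

Segments that undergo a rule: /u/ → [uː] (rule 2); /ɡ/ → [ɣ] (rule 1); /e/ → [eː] (rule 2).
All other segments surface unchanged.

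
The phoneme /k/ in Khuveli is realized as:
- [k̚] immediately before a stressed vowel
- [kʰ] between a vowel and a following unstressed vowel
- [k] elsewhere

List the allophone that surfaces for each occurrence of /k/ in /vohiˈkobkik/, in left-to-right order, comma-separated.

Occurrence 1 (position 5): immediately before a stressed vowel → [k̚].
Occurrence 2 (position 8): no conditioning environment matches → elsewhere allophone [k].
Occurrence 3 (position 10): no conditioning environment matches → elsewhere allophone [k].

[k̚], [k], [k]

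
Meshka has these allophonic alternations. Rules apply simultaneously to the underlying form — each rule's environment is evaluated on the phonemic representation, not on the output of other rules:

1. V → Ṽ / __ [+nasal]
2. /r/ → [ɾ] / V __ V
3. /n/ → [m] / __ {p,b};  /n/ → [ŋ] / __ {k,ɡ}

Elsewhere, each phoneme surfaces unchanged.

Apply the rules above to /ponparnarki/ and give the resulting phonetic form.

/p/ stays [p].
/o/ (between /p/ and /n/) occurs before a nasal consonant → [õ] by rule 1.
/n/ — between /o/ and /p/, before a labial or velar stop — surfaces as [m] (rule 3).
/p/ stays [p].
/a/ (between /p/ and /r/) is in the target of rule 1 but the environment (before a nasal consonant) is not met → [a].
/r/ (between /a/ and /n/): rule 2 targets it, but not between two vowels → unchanged [r].
/n/ — between /r/ and /a/; rule 3 does not apply here → [n].
/a/ (between /n/ and /r/) fails the environment for rule 1, so it stays [a].
/r/ — between /a/ and /k/; rule 2 does not apply here → [r].
/k/ (between /r/ and /i/): no rule targets it → [k].
/i/ (word-final): rule 1 targets it, but not before a nasal consonant → unchanged [i].

[põmparnarki]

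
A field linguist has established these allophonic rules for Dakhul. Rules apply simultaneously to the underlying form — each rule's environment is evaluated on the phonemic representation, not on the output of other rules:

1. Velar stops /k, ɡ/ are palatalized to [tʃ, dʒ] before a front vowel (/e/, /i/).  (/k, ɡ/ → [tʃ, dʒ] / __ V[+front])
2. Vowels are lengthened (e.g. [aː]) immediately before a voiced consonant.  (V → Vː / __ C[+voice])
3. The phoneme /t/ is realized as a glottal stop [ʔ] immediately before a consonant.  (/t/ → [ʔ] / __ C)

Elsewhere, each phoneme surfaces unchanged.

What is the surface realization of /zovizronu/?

/o/ (between /z/ and /v/): before a voiced consonant, so rule 2 applies → [oː].
/i/ (between /v/ and /z/): before a voiced consonant, so rule 2 applies → [iː].
/o/ (between /r/ and /n/): before a voiced consonant, so rule 2 applies → [oː].
/u/ (word-final): rule 2 targets it, but not before a voiced consonant → unchanged [u].

[zoːviːzroːnu]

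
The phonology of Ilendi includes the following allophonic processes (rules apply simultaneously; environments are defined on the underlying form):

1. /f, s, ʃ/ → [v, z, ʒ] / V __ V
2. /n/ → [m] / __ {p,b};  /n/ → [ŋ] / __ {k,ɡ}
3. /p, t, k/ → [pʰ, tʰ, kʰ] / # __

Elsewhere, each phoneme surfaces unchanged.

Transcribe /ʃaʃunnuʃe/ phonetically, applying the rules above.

[ʃaʒunnuʒe]

/ʃ/ — word-initial; rule 1 does not apply here → [ʃ].
/a/ stays [a].
/ʃ/ (between /a/ and /u/): between two vowels, so rule 1 applies → [ʒ].
/u/ (between /ʃ/ and /n/): no rule targets it → [u].
/n/ — between /u/ and /n/; rule 2 does not apply here → [n].
/n/ (between /n/ and /u/) fails the environment for rule 2, so it stays [n].
/u/ (between /n/ and /ʃ/) is unaffected → [u].
/ʃ/ — between /u/ and /e/, between two vowels — surfaces as [ʒ] (rule 1).
/e/ (word-final): no rule targets it → [e].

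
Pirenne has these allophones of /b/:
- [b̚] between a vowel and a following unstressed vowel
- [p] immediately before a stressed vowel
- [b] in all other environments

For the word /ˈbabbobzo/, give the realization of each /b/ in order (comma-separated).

Occurrence 1 (position 1): immediately before a stressed vowel → [p].
Occurrence 2 (position 3): no conditioning environment matches → elsewhere allophone [b].
Occurrence 3 (position 4): no conditioning environment matches → elsewhere allophone [b].
Occurrence 4 (position 6): no conditioning environment matches → elsewhere allophone [b].

[p], [b], [b], [b]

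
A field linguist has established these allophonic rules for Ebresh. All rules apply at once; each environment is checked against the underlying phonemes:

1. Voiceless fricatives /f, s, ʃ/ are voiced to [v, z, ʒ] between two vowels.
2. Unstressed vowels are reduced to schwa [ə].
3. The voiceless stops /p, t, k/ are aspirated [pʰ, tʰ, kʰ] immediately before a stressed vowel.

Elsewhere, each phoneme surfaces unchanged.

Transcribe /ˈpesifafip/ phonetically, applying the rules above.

/p/ meets the environment for rule 3 (immediately before a stressed vowel) → [pʰ].
/e/ (between /p/ and /s/) fails the environment for rule 2, so it stays [e].
Rule 1 applies to /s/ (between /e/ and /i/: between two vowels) → [z].
/i/ (between /s/ and /f/) occurs in an unstressed syllable → [ə] by rule 2.
Rule 1 applies to /f/ (between /i/ and /a/: between two vowels) → [v].
/a/ (between /f/ and /f/) occurs in an unstressed syllable → [ə] by rule 2.
/f/ — between /a/ and /i/, between two vowels — surfaces as [v] (rule 1).
/i/ (between /f/ and /p/) occurs in an unstressed syllable → [ə] by rule 2.
/p/ (word-final) is in the target of rule 3 but the environment (immediately before a stressed vowel) is not met → [p].

[ˈpʰezəvəvəp]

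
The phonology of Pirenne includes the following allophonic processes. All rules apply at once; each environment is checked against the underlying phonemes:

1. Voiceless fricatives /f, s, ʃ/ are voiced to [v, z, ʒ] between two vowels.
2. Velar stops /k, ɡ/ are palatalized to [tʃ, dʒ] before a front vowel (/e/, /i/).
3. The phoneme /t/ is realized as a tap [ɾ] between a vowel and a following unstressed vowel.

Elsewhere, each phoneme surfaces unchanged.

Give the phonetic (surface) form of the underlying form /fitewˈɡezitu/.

/f/ (word-initial) is in the target of rule 1 but the environment (between two vowels) is not met → [f].
/t/ (between /i/ and /e/): between a vowel and a following unstressed vowel, so rule 3 applies → [ɾ].
/ɡ/ meets the environment for rule 2 (before a front vowel) → [dʒ].
/t/ (between /i/ and /u/) occurs between a vowel and a following unstressed vowel → [ɾ] by rule 3.

[fiɾewˈdʒeziɾu]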